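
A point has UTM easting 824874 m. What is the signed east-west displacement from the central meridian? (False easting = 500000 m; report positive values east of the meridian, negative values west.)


displacement = 824874 - 500000 = 324874 m

324874 m


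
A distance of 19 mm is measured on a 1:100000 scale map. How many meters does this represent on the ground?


ground = 19 mm * 100000 / 1000 = 1900.0 m

1900.0 m


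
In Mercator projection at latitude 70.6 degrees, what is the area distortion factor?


area_distortion = 1/cos^2(70.6) = 9.064

9.064


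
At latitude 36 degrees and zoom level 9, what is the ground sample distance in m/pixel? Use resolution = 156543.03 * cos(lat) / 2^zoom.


res = 156543.03 * cos(36) / 2^9 = 156543.03 * 0.80901699 / 512 = 247.36 m/pixel

247.36 m/pixel


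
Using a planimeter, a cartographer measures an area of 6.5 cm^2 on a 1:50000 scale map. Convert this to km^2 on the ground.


ground_area = 6.5 * (50000/100)^2 = 1625000.0 m^2 = 1.625 km^2

1.625 km^2


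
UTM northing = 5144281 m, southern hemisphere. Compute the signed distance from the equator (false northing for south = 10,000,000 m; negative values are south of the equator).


For southern: actual = 5144281 - 10000000 = -4855719 m

-4855719 m


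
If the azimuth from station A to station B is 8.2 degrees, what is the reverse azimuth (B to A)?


back azimuth = (8.2 + 180) mod 360 = 188.2 degrees

188.2 degrees


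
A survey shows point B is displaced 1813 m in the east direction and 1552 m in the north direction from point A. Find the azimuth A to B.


az = atan2(1813, 1552) = 49.4 deg
adjusted to 0-360: 49.4 degrees

49.4 degrees


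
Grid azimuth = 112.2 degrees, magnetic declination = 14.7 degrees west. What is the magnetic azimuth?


magnetic azimuth = grid azimuth - declination (east +ve)
mag_az = 112.2 - -14.7 = 126.9 degrees

126.9 degrees


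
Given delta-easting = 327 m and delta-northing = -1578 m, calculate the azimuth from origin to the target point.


az = atan2(327, -1578) = 168.3 deg
adjusted to 0-360: 168.3 degrees

168.3 degrees


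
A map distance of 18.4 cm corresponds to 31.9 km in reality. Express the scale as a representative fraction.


ground = 31.9 km = 3190000 cm; RF denominator = ground / map = 3190000 / 18.4 ≈ 173370; RF = 1:173370

1:173370


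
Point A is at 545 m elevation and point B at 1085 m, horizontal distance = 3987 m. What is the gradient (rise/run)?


gradient = (1085 - 545) / 3987 = 540 / 3987 = 0.1354

0.1354


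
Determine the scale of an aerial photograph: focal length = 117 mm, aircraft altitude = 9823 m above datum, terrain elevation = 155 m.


scale = f / (H - h) = 117 mm / 9668 m = 117 / 9668000 = 1:82632

1:82632


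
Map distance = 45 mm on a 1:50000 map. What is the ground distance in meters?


ground = 45 mm * 50000 / 1000 = 2250.0 m

2250.0 m


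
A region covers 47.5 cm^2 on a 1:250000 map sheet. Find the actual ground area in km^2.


ground_area = 47.5 * (250000/100)^2 = 296875000.0 m^2 = 296.875 km^2

296.875 km^2


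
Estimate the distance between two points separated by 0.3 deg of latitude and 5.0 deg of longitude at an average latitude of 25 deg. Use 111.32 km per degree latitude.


dlat_km = 0.3 * 111.32 = 33.396
dlon_km = 5.0 * 111.32 * cos(25) ≈ 504.451
dist = sqrt(33.396^2 + 504.451^2) ≈ 505.6 km

505.6 km


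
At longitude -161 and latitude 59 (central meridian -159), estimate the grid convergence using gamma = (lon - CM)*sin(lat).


gamma = (-161 - -159) * sin(59) = -2 * 0.857167 = -1.714 degrees

-1.714 degrees


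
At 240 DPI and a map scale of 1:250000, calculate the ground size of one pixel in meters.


pixel_cm = 2.54 / 240 ≈ 0.010583 cm
ground = pixel_cm * 250000 / 100 = 2.54 * 250000 / (240 * 100) = 635000 / 24000 ≈ 26.46 m

26.46 m


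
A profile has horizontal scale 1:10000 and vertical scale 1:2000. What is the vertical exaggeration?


VE = horizontal_scale / vertical_scale = 10000 / 2000 = 5.0

5.0x


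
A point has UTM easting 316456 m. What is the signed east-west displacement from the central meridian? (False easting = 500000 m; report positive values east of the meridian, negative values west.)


displacement = 316456 - 500000 = -183544 m

-183544 m


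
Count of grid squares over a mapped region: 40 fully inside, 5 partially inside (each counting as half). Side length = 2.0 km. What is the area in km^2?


effective squares = 40 + 5 * 0.5 = 42.5
area = 42.5 * 4.0 = 170.0 km^2

170.0 km^2


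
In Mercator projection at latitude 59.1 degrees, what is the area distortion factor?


area_distortion = 1/cos^2(59.1) = 3.792

3.792


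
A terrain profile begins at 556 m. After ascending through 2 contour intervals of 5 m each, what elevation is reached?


elevation = 556 + 2 * 5 = 566 m

566 m


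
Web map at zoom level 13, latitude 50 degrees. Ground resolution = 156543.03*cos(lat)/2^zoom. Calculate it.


res = 156543.03 * cos(50) / 2^13 = 156543.03 * 0.64278761 / 8192 = 12.28 m/pixel

12.28 m/pixel


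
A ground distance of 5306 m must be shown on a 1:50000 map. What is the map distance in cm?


map_cm = 5306 * 100 / 50000 = 10.612 cm ≈ 10.61 cm

10.61 cm


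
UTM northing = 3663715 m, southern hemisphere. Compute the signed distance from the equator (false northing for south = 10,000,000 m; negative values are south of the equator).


For southern: actual = 3663715 - 10000000 = -6336285 m

-6336285 m


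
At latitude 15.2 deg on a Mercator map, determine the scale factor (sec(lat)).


SF = 1 / cos(15.2) = 1 / 0.965016 = 1.036

1.036


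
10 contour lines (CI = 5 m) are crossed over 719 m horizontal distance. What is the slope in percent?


elevation change = 10 * 5 = 50 m
slope = 50 / 719 * 100 = 7.0%

7.0%


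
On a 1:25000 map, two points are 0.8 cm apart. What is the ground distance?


ground = 0.8 cm * 25000 / 100 = 200.0 m

200.0 m


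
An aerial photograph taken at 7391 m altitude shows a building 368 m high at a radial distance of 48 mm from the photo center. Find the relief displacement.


d = h * r / H = 368 * 48 / 7391 = 2.39 mm

2.39 mm


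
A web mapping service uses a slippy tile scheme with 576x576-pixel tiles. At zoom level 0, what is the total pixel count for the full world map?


tiles per axis = 2^0 = 1
total tiles = 1^2 = 1
pixels per axis = 1 * 576 = 576
total pixels = 576^2 = 331776

331776 pixels


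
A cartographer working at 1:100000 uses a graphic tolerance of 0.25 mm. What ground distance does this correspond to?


ground = 0.25 mm * 100000 / 1000 = 25.0 m

25.0 m


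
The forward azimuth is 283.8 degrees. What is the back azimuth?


back azimuth = (283.8 + 180) mod 360 = 103.8 degrees

103.8 degrees


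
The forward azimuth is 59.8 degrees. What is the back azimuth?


back azimuth = (59.8 + 180) mod 360 = 239.8 degrees

239.8 degrees


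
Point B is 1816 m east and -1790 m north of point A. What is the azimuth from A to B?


az = atan2(1816, -1790) = 134.6 deg
adjusted to 0-360: 134.6 degrees

134.6 degrees


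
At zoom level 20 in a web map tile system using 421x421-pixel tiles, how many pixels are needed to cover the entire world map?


tiles per axis = 2^20 = 1048576
total tiles = 1048576^2 = 1099511627776
pixels per axis = 1048576 * 421 = 441450496
total pixels = 441450496^2 = 194878540418646016

194878540418646016 pixels


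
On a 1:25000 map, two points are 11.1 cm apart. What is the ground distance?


ground = 11.1 cm * 25000 / 100 = 2775.0 m = 2.775 km

2.775 km


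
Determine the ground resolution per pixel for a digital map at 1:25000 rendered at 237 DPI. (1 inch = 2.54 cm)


pixel_cm = 2.54 / 237 ≈ 0.010717 cm
ground = pixel_cm * 25000 / 100 = 2.54 * 25000 / (237 * 100) = 63500 / 23700 ≈ 2.68 m

2.68 m


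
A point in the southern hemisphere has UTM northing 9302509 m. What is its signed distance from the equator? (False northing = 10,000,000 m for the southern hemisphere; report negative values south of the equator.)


For southern: actual = 9302509 - 10000000 = -697491 m

-697491 m


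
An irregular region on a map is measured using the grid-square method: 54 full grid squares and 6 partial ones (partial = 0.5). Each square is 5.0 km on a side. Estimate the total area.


effective squares = 54 + 6 * 0.5 = 57.0
area = 57.0 * 25.0 = 1425.0 km^2

1425.0 km^2


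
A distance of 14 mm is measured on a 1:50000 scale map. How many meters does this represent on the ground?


ground = 14 mm * 50000 / 1000 = 700.0 m

700.0 m


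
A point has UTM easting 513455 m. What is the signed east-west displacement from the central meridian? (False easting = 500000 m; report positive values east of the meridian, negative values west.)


displacement = 513455 - 500000 = 13455 m

13455 m


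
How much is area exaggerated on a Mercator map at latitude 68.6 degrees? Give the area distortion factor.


area_distortion = 1/cos^2(68.6) = 7.511

7.511


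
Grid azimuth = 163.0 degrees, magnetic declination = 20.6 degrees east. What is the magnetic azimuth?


magnetic azimuth = grid azimuth - declination (east +ve)
mag_az = 163.0 - 20.6 = 142.4 degrees

142.4 degrees


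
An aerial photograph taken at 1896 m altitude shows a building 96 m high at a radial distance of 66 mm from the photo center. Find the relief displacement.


d = h * r / H = 96 * 66 / 1896 = 3.34 mm

3.34 mm


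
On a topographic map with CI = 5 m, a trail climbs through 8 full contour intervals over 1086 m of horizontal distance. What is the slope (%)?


elevation change = 8 * 5 = 40 m
slope = 40 / 1086 * 100 = 3.7%

3.7%


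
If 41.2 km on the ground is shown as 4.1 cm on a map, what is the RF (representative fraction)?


ground = 41.2 km = 4120000 cm; RF denominator = ground / map = 4120000 / 4.1 ≈ 1004878; RF = 1:1004878

1:1004878


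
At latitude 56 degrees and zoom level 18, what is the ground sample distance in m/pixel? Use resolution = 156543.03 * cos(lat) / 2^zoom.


res = 156543.03 * cos(56) / 2^18 = 156543.03 * 0.5591929 / 262144 = 0.33 m/pixel

0.33 m/pixel


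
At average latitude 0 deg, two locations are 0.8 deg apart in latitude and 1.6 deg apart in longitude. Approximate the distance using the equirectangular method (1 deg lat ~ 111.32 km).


dlat_km = 0.8 * 111.32 = 89.056
dlon_km = 1.6 * 111.32 * cos(0) ≈ 178.112
dist = sqrt(89.056^2 + 178.112^2) ≈ 199.1 km

199.1 km


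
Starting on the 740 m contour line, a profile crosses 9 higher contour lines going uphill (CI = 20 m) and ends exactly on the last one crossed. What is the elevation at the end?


elevation = 740 + 9 * 20 = 920 m

920 m


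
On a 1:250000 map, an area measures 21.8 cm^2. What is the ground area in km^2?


ground_area = 21.8 * (250000/100)^2 = 136250000.0 m^2 = 136.25 km^2

136.25 km^2


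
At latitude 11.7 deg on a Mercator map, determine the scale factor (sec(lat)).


SF = 1 / cos(11.7) = 1 / 0.979223 = 1.021

1.021


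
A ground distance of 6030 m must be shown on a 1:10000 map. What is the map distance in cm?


map_cm = 6030 * 100 / 10000 = 60.3 cm

60.3 cm


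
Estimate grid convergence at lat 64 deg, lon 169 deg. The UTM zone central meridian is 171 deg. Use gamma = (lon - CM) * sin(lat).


gamma = (169 - 171) * sin(64) = -2 * 0.898794 = -1.798 degrees

-1.798 degrees


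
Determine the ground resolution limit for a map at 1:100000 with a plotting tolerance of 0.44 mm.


ground = 0.44 mm * 100000 / 1000 = 44.0 m

44.0 m


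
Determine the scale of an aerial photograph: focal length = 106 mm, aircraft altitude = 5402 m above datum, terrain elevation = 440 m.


scale = f / (H - h) = 106 mm / 4962 m = 106 / 4962000 = 1:46811

1:46811


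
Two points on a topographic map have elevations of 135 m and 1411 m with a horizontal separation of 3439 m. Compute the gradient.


gradient = (1411 - 135) / 3439 = 1276 / 3439 = 0.371

0.371


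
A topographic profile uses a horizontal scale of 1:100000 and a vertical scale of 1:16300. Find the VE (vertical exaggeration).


VE = horizontal_scale / vertical_scale = 100000 / 16300 ≈ 6.1

6.1x


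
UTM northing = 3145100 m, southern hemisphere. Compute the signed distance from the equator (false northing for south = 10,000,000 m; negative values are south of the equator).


For southern: actual = 3145100 - 10000000 = -6854900 m

-6854900 m


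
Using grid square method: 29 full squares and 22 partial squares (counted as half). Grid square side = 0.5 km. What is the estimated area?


effective squares = 29 + 22 * 0.5 = 40.0
area = 40.0 * 0.25 = 10.0 km^2

10.0 km^2


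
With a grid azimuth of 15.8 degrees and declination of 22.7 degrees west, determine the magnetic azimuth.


magnetic azimuth = grid azimuth - declination (east +ve)
mag_az = 15.8 - -22.7 = 38.5 degrees

38.5 degrees


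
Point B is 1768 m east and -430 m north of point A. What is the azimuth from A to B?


az = atan2(1768, -430) = 103.7 deg
adjusted to 0-360: 103.7 degrees

103.7 degrees


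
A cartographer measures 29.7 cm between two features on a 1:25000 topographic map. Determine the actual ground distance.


ground = 29.7 cm * 25000 / 100 = 7425.0 m = 7.425 km

7.425 km


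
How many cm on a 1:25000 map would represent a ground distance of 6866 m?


map_cm = 6866 * 100 / 25000 = 27.464 cm ≈ 27.46 cm

27.46 cm


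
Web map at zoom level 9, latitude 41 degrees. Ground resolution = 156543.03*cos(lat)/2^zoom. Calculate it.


res = 156543.03 * cos(41) / 2^9 = 156543.03 * 0.75470958 / 512 = 230.75 m/pixel

230.75 m/pixel


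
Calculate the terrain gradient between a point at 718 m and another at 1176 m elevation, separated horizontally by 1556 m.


gradient = (1176 - 718) / 1556 = 458 / 1556 = 0.2943

0.2943


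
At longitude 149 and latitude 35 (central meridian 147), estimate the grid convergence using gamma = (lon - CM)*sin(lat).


gamma = (149 - 147) * sin(35) = 2 * 0.573576 = 1.147 degrees

1.147 degrees


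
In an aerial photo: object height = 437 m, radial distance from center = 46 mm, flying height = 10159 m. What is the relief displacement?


d = h * r / H = 437 * 46 / 10159 = 1.98 mm

1.98 mm


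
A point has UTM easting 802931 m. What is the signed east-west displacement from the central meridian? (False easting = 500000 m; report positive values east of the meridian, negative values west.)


displacement = 802931 - 500000 = 302931 m

302931 m


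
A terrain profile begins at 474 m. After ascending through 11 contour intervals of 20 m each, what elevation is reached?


elevation = 474 + 11 * 20 = 694 m

694 m


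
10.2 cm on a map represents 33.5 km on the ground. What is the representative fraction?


ground = 33.5 km = 3350000 cm; RF denominator = ground / map = 3350000 / 10.2 ≈ 328431; RF = 1:328431

1:328431


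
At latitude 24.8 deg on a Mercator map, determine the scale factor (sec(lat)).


SF = 1 / cos(24.8) = 1 / 0.907777 = 1.102

1.102


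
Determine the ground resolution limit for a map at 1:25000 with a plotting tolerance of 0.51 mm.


ground = 0.51 mm * 25000 / 1000 = 12.75 m

12.75 m


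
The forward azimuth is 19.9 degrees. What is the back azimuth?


back azimuth = (19.9 + 180) mod 360 = 199.9 degrees

199.9 degrees


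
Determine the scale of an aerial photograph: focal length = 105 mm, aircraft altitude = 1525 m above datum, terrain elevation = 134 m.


scale = f / (H - h) = 105 mm / 1391 m = 105 / 1391000 = 1:13248

1:13248


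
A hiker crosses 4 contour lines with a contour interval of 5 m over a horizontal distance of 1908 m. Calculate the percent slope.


elevation change = 4 * 5 = 20 m
slope = 20 / 1908 * 100 = 1.0%

1.0%


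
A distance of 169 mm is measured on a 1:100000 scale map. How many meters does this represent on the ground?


ground = 169 mm * 100000 / 1000 = 16900.0 m

16900.0 m


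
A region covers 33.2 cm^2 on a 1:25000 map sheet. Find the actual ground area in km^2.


ground_area = 33.2 * (25000/100)^2 = 2075000.0 m^2 = 2.075 km^2

2.075 km^2


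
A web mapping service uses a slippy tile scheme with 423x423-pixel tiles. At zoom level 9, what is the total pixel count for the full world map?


tiles per axis = 2^9 = 512
total tiles = 512^2 = 262144
pixels per axis = 512 * 423 = 216576
total pixels = 216576^2 = 46905163776

46905163776 pixels


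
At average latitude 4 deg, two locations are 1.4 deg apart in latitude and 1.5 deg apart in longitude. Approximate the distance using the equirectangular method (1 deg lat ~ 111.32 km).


dlat_km = 1.4 * 111.32 = 155.848
dlon_km = 1.5 * 111.32 * cos(4) ≈ 166.573
dist = sqrt(155.848^2 + 166.573^2) ≈ 228.1 km

228.1 km


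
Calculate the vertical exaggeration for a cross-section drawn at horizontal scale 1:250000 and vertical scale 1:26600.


VE = horizontal_scale / vertical_scale = 250000 / 26600 ≈ 9.4

9.4x


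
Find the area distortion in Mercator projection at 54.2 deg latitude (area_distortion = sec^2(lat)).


area_distortion = 1/cos^2(54.2) = 2.922

2.922


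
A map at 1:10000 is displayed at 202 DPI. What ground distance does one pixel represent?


pixel_cm = 2.54 / 202 ≈ 0.012574 cm
ground = pixel_cm * 10000 / 100 = 2.54 * 10000 / (202 * 100) = 25400 / 20200 ≈ 1.26 m

1.26 m


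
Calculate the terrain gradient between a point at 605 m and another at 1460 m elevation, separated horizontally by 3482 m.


gradient = (1460 - 605) / 3482 = 855 / 3482 = 0.2455

0.2455


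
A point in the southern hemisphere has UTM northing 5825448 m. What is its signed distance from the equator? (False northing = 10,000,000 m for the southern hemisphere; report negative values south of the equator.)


For southern: actual = 5825448 - 10000000 = -4174552 m

-4174552 m


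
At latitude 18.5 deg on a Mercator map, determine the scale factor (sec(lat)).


SF = 1 / cos(18.5) = 1 / 0.948324 = 1.054

1.054


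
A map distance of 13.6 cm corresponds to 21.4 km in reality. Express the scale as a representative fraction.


ground = 21.4 km = 2140000 cm; RF denominator = ground / map = 2140000 / 13.6 ≈ 157353; RF = 1:157353

1:157353


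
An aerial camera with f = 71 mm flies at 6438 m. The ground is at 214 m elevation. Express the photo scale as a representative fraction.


scale = f / (H - h) = 71 mm / 6224 m = 71 / 6224000 = 1:87662

1:87662


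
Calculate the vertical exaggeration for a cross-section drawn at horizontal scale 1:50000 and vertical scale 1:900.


VE = horizontal_scale / vertical_scale = 50000 / 900 ≈ 55.6

55.6x


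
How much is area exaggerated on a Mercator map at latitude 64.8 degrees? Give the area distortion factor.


area_distortion = 1/cos^2(64.8) = 5.516

5.516


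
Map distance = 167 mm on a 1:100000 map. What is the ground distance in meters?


ground = 167 mm * 100000 / 1000 = 16700.0 m

16700.0 m


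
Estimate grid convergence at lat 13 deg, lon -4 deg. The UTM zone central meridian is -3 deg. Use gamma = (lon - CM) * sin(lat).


gamma = (-4 - -3) * sin(13) = -1 * 0.224951 = -0.225 degrees

-0.225 degrees


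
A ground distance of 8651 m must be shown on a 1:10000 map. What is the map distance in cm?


map_cm = 8651 * 100 / 10000 = 86.51 cm

86.51 cm


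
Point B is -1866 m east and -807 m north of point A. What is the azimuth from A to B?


az = atan2(-1866, -807) = -113.4 deg
adjusted to 0-360: 246.6 degrees

246.6 degrees


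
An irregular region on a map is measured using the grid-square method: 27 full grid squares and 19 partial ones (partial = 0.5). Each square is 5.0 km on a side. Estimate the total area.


effective squares = 27 + 19 * 0.5 = 36.5
area = 36.5 * 25.0 = 912.5 km^2

912.5 km^2


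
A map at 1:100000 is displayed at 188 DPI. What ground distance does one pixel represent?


pixel_cm = 2.54 / 188 ≈ 0.013511 cm
ground = pixel_cm * 100000 / 100 = 2.54 * 100000 / (188 * 100) = 254000 / 18800 ≈ 13.51 m

13.51 m


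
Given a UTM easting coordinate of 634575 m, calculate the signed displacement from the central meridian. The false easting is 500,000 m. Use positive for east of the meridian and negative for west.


displacement = 634575 - 500000 = 134575 m

134575 m


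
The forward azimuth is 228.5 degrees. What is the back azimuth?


back azimuth = (228.5 + 180) mod 360 = 48.5 degrees

48.5 degrees


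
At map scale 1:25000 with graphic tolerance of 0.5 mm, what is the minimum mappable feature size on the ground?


ground = 0.5 mm * 25000 / 1000 = 12.5 m

12.5 m


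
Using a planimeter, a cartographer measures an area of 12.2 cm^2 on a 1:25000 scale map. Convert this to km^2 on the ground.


ground_area = 12.2 * (25000/100)^2 = 762500.0 m^2 = 0.7625 km^2 ≈ 0.763 km^2

0.763 km^2


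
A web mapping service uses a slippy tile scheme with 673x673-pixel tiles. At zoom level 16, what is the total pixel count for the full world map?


tiles per axis = 2^16 = 65536
total tiles = 65536^2 = 4294967296
pixels per axis = 65536 * 673 = 44105728
total pixels = 44105728^2 = 1945315242409984

1945315242409984 pixels


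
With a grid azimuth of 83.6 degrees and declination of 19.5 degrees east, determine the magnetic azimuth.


magnetic azimuth = grid azimuth - declination (east +ve)
mag_az = 83.6 - 19.5 = 64.1 degrees

64.1 degrees


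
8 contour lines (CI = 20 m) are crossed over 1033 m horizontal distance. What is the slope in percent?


elevation change = 8 * 20 = 160 m
slope = 160 / 1033 * 100 = 15.5%

15.5%


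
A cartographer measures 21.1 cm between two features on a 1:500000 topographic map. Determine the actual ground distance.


ground = 21.1 cm * 500000 / 100 = 105500.0 m = 105.5 km

105.5 km


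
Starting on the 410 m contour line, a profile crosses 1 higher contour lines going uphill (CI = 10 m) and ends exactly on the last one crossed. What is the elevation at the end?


elevation = 410 + 1 * 10 = 420 m

420 m


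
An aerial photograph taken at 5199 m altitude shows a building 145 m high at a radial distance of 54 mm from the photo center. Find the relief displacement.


d = h * r / H = 145 * 54 / 5199 = 1.51 mm

1.51 mm


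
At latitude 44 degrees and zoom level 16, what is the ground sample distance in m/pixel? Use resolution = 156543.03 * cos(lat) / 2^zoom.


res = 156543.03 * cos(44) / 2^16 = 156543.03 * 0.7193398 / 65536 = 1.72 m/pixel

1.72 m/pixel


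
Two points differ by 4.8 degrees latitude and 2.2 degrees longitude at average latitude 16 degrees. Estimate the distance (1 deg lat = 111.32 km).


dlat_km = 4.8 * 111.32 = 534.336
dlon_km = 2.2 * 111.32 * cos(16) ≈ 235.417
dist = sqrt(534.336^2 + 235.417^2) ≈ 583.9 km

583.9 km


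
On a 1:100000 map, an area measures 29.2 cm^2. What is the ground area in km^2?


ground_area = 29.2 * (100000/100)^2 = 29200000.0 m^2 = 29.2 km^2

29.2 km^2


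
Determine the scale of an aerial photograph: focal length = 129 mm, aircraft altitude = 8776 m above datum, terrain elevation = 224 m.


scale = f / (H - h) = 129 mm / 8552 m = 129 / 8552000 = 1:66295

1:66295


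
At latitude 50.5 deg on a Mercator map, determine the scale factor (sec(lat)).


SF = 1 / cos(50.5) = 1 / 0.636078 = 1.572

1.572


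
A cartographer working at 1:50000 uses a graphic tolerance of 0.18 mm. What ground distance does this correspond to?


ground = 0.18 mm * 50000 / 1000 = 9.0 m

9.0 m


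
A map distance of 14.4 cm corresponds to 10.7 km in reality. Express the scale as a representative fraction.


ground = 10.7 km = 1070000 cm; RF denominator = ground / map = 1070000 / 14.4 ≈ 74306; RF = 1:74306

1:74306


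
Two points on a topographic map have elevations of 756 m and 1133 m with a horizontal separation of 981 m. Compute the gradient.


gradient = (1133 - 756) / 981 = 377 / 981 = 0.3843

0.3843


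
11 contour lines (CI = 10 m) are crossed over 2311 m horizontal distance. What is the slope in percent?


elevation change = 11 * 10 = 110 m
slope = 110 / 2311 * 100 = 4.8%

4.8%


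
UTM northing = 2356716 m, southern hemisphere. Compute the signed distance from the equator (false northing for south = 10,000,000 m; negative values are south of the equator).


For southern: actual = 2356716 - 10000000 = -7643284 m

-7643284 m


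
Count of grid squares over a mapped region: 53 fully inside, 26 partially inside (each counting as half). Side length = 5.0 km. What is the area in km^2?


effective squares = 53 + 26 * 0.5 = 66.0
area = 66.0 * 25.0 = 1650.0 km^2

1650.0 km^2


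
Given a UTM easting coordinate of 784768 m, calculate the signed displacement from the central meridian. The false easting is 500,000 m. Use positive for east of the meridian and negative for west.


displacement = 784768 - 500000 = 284768 m

284768 m


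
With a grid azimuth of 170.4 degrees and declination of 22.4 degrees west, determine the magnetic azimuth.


magnetic azimuth = grid azimuth - declination (east +ve)
mag_az = 170.4 - -22.4 = 192.8 degrees

192.8 degrees


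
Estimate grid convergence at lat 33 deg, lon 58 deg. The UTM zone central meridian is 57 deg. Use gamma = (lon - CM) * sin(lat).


gamma = (58 - 57) * sin(33) = 1 * 0.544639 = 0.545 degrees

0.545 degrees


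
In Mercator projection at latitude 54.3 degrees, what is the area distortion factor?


area_distortion = 1/cos^2(54.3) = 2.937

2.937


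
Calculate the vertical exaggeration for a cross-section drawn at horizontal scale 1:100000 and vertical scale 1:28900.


VE = horizontal_scale / vertical_scale = 100000 / 28900 ≈ 3.5

3.5x


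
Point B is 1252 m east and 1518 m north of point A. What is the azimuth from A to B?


az = atan2(1252, 1518) = 39.5 deg
adjusted to 0-360: 39.5 degrees

39.5 degrees


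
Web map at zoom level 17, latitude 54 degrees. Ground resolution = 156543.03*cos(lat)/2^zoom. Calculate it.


res = 156543.03 * cos(54) / 2^17 = 156543.03 * 0.58778525 / 131072 = 0.7 m/pixel

0.7 m/pixel


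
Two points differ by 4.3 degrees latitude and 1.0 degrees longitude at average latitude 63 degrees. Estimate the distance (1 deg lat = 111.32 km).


dlat_km = 4.3 * 111.32 = 478.676
dlon_km = 1.0 * 111.32 * cos(63) ≈ 50.538
dist = sqrt(478.676^2 + 50.538^2) ≈ 481.3 km

481.3 km


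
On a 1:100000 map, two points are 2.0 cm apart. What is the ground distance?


ground = 2.0 cm * 100000 / 100 = 2000.0 m = 2.0 km

2.0 km


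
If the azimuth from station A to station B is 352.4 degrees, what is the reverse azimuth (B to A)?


back azimuth = (352.4 + 180) mod 360 = 172.4 degrees

172.4 degrees


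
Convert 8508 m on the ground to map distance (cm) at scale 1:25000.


map_cm = 8508 * 100 / 25000 = 34.032 cm ≈ 34.03 cm

34.03 cm


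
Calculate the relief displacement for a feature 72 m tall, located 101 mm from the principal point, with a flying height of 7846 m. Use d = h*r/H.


d = h * r / H = 72 * 101 / 7846 = 0.93 mm

0.93 mm


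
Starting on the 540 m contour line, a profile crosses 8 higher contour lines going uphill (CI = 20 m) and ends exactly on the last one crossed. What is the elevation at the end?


elevation = 540 + 8 * 20 = 700 m

700 m


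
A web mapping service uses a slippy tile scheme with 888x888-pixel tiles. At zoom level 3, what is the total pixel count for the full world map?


tiles per axis = 2^3 = 8
total tiles = 8^2 = 64
pixels per axis = 8 * 888 = 7104
total pixels = 7104^2 = 50466816

50466816 pixels


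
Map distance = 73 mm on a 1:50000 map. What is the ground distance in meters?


ground = 73 mm * 50000 / 1000 = 3650.0 m

3650.0 m


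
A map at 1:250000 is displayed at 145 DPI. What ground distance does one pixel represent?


pixel_cm = 2.54 / 145 ≈ 0.017517 cm
ground = pixel_cm * 250000 / 100 = 2.54 * 250000 / (145 * 100) = 635000 / 14500 ≈ 43.79 m

43.79 m


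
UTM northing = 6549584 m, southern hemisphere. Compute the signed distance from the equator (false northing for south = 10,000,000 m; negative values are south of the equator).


For southern: actual = 6549584 - 10000000 = -3450416 m

-3450416 m


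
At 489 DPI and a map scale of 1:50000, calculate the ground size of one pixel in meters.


pixel_cm = 2.54 / 489 ≈ 0.005194 cm
ground = pixel_cm * 50000 / 100 = 2.54 * 50000 / (489 * 100) = 127000 / 48900 ≈ 2.6 m

2.6 m


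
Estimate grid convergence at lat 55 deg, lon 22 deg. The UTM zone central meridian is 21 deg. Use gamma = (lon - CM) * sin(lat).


gamma = (22 - 21) * sin(55) = 1 * 0.819152 = 0.819 degrees

0.819 degrees


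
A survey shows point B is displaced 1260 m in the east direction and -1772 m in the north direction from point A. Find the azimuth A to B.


az = atan2(1260, -1772) = 144.6 deg
adjusted to 0-360: 144.6 degrees

144.6 degrees


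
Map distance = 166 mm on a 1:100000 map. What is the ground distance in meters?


ground = 166 mm * 100000 / 1000 = 16600.0 m

16600.0 m


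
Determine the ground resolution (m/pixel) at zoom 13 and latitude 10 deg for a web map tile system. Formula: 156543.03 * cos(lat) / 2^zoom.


res = 156543.03 * cos(10) / 2^13 = 156543.03 * 0.98480775 / 8192 = 18.82 m/pixel

18.82 m/pixel


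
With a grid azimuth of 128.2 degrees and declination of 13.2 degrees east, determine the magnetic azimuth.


magnetic azimuth = grid azimuth - declination (east +ve)
mag_az = 128.2 - 13.2 = 115.0 degrees

115.0 degrees


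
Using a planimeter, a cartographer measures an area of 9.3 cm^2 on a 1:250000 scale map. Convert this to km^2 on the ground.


ground_area = 9.3 * (250000/100)^2 = 58125000.0 m^2 = 58.125 km^2

58.125 km^2


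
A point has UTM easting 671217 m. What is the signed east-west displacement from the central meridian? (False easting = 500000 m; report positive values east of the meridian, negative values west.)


displacement = 671217 - 500000 = 171217 m

171217 m


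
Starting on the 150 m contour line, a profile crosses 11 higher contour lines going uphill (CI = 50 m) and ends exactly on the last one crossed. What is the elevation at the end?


elevation = 150 + 11 * 50 = 700 m

700 m


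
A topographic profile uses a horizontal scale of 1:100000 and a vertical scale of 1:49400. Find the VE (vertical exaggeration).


VE = horizontal_scale / vertical_scale = 100000 / 49400 ≈ 2.0

2.0x


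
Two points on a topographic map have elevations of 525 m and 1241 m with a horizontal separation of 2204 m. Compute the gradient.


gradient = (1241 - 525) / 2204 = 716 / 2204 = 0.3249

0.3249


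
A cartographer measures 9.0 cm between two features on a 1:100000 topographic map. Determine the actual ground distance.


ground = 9.0 cm * 100000 / 100 = 9000.0 m = 9.0 km

9.0 km


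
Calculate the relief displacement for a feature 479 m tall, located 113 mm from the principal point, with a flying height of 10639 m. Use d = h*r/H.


d = h * r / H = 479 * 113 / 10639 = 5.09 mm

5.09 mm


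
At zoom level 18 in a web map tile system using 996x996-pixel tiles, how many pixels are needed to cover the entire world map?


tiles per axis = 2^18 = 262144
total tiles = 262144^2 = 68719476736
pixels per axis = 262144 * 996 = 261095424
total pixels = 261095424^2 = 68170820433739776

68170820433739776 pixels


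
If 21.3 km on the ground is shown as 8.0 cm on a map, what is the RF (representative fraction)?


ground = 21.3 km = 2130000 cm; RF denominator = ground / map = 2130000 / 8.0 = 266250; RF = 1:266250

1:266250


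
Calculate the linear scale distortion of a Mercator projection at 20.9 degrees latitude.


SF = 1 / cos(20.9) = 1 / 0.934204 = 1.07

1.07


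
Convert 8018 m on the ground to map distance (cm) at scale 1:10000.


map_cm = 8018 * 100 / 10000 = 80.18 cm

80.18 cm


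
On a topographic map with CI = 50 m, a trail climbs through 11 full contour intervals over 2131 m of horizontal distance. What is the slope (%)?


elevation change = 11 * 50 = 550 m
slope = 550 / 2131 * 100 = 25.8%

25.8%


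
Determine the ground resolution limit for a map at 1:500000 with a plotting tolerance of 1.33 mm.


ground = 1.33 mm * 500000 / 1000 = 665.0 m

665.0 m


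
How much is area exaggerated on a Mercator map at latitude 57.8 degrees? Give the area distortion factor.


area_distortion = 1/cos^2(57.8) = 3.522

3.522


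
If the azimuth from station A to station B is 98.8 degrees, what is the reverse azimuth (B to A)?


back azimuth = (98.8 + 180) mod 360 = 278.8 degrees

278.8 degrees


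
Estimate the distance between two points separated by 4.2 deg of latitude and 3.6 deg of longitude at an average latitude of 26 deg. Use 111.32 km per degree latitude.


dlat_km = 4.2 * 111.32 = 467.544
dlon_km = 3.6 * 111.32 * cos(26) ≈ 360.194
dist = sqrt(467.544^2 + 360.194^2) ≈ 590.2 km

590.2 km


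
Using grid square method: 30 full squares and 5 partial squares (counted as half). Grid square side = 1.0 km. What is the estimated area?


effective squares = 30 + 5 * 0.5 = 32.5
area = 32.5 * 1.0 = 32.5 km^2

32.5 km^2


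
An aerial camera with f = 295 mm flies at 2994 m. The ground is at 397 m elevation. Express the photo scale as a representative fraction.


scale = f / (H - h) = 295 mm / 2597 m = 295 / 2597000 = 1:8803

1:8803


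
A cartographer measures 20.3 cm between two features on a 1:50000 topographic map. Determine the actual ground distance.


ground = 20.3 cm * 50000 / 100 = 10150.0 m = 10.15 km

10.15 km


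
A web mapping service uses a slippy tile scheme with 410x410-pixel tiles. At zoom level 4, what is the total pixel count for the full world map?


tiles per axis = 2^4 = 16
total tiles = 16^2 = 256
pixels per axis = 16 * 410 = 6560
total pixels = 6560^2 = 43033600

43033600 pixels


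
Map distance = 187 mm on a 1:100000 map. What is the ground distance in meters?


ground = 187 mm * 100000 / 1000 = 18700.0 m

18700.0 m


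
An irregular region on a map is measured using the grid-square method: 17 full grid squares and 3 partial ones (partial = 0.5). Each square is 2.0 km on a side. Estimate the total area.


effective squares = 17 + 3 * 0.5 = 18.5
area = 18.5 * 4.0 = 74.0 km^2

74.0 km^2


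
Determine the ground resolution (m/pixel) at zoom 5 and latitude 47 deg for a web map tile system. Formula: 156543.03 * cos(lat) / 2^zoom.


res = 156543.03 * cos(47) / 2^5 = 156543.03 * 0.68199836 / 32 = 3336.32 m/pixel

3336.32 m/pixel


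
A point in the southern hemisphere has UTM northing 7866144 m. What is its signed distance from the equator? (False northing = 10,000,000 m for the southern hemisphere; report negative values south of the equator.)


For southern: actual = 7866144 - 10000000 = -2133856 m

-2133856 m


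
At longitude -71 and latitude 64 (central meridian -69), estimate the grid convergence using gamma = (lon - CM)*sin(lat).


gamma = (-71 - -69) * sin(64) = -2 * 0.898794 = -1.798 degrees

-1.798 degrees


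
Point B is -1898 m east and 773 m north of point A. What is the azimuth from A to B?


az = atan2(-1898, 773) = -67.8 deg
adjusted to 0-360: 292.2 degrees

292.2 degrees


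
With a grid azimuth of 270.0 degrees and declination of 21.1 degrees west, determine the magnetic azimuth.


magnetic azimuth = grid azimuth - declination (east +ve)
mag_az = 270.0 - -21.1 = 291.1 degrees

291.1 degrees


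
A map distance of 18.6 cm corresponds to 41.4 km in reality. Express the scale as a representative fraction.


ground = 41.4 km = 4140000 cm; RF denominator = ground / map = 4140000 / 18.6 ≈ 222581; RF = 1:222581

1:222581


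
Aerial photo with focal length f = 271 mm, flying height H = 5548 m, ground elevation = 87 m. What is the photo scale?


scale = f / (H - h) = 271 mm / 5461 m = 271 / 5461000 = 1:20151

1:20151


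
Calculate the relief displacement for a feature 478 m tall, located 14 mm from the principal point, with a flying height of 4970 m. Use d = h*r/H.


d = h * r / H = 478 * 14 / 4970 = 1.35 mm

1.35 mm


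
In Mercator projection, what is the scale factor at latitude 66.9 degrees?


SF = 1 / cos(66.9) = 1 / 0.392337 = 2.549

2.549


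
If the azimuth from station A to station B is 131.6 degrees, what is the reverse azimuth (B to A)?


back azimuth = (131.6 + 180) mod 360 = 311.6 degrees

311.6 degrees


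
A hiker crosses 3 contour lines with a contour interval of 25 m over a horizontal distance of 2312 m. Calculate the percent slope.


elevation change = 3 * 25 = 75 m
slope = 75 / 2312 * 100 = 3.2%

3.2%


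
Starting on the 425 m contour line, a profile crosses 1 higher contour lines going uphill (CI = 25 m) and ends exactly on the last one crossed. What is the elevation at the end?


elevation = 425 + 1 * 25 = 450 m

450 m


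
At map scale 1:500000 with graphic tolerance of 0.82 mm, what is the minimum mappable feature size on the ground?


ground = 0.82 mm * 500000 / 1000 = 410.0 m

410.0 m


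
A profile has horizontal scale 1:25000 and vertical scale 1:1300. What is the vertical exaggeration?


VE = horizontal_scale / vertical_scale = 25000 / 1300 ≈ 19.2

19.2x


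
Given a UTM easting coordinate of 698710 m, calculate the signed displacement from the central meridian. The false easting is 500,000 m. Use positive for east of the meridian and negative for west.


displacement = 698710 - 500000 = 198710 m

198710 m


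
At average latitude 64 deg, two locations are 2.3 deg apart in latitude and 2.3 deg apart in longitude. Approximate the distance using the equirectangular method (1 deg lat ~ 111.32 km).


dlat_km = 2.3 * 111.32 = 256.036
dlon_km = 2.3 * 111.32 * cos(64) ≈ 112.239
dist = sqrt(256.036^2 + 112.239^2) ≈ 279.6 km

279.6 km


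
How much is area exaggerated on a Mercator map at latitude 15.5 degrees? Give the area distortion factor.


area_distortion = 1/cos^2(15.5) = 1.077

1.077


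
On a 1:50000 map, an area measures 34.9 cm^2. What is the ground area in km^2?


ground_area = 34.9 * (50000/100)^2 = 8725000.0 m^2 = 8.725 km^2

8.725 km^2


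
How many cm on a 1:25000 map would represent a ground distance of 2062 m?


map_cm = 2062 * 100 / 25000 = 8.248 cm ≈ 8.25 cm

8.25 cm


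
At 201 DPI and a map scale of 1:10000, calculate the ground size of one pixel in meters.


pixel_cm = 2.54 / 201 ≈ 0.012637 cm
ground = pixel_cm * 10000 / 100 = 2.54 * 10000 / (201 * 100) = 25400 / 20100 ≈ 1.26 m

1.26 m


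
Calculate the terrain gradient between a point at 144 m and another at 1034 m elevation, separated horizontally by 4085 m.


gradient = (1034 - 144) / 4085 = 890 / 4085 = 0.2179

0.2179


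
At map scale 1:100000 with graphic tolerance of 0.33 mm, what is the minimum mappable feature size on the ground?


ground = 0.33 mm * 100000 / 1000 = 33.0 m

33.0 m


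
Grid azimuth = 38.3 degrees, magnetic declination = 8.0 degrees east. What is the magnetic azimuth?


magnetic azimuth = grid azimuth - declination (east +ve)
mag_az = 38.3 - 8.0 = 30.3 degrees

30.3 degrees


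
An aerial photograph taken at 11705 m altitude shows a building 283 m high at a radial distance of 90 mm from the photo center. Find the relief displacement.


d = h * r / H = 283 * 90 / 11705 = 2.18 mm

2.18 mm


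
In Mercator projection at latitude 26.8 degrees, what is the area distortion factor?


area_distortion = 1/cos^2(26.8) = 1.255

1.255
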